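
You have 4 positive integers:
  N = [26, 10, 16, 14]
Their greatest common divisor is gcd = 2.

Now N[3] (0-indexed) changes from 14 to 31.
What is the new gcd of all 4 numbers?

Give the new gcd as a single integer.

Numbers: [26, 10, 16, 14], gcd = 2
Change: index 3, 14 -> 31
gcd of the OTHER numbers (without index 3): gcd([26, 10, 16]) = 2
New gcd = gcd(g_others, new_val) = gcd(2, 31) = 1

Answer: 1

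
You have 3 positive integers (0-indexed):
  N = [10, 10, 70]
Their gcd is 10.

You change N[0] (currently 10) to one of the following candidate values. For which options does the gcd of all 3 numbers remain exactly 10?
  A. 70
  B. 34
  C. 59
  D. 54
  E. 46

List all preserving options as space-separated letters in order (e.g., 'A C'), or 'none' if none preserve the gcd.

Answer: A

Derivation:
Old gcd = 10; gcd of others (without N[0]) = 10
New gcd for candidate v: gcd(10, v). Preserves old gcd iff gcd(10, v) = 10.
  Option A: v=70, gcd(10,70)=10 -> preserves
  Option B: v=34, gcd(10,34)=2 -> changes
  Option C: v=59, gcd(10,59)=1 -> changes
  Option D: v=54, gcd(10,54)=2 -> changes
  Option E: v=46, gcd(10,46)=2 -> changes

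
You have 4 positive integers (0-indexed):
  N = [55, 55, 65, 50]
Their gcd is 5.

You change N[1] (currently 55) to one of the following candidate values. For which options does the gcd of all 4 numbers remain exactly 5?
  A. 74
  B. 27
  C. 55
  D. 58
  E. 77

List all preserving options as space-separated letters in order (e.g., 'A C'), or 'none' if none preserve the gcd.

Old gcd = 5; gcd of others (without N[1]) = 5
New gcd for candidate v: gcd(5, v). Preserves old gcd iff gcd(5, v) = 5.
  Option A: v=74, gcd(5,74)=1 -> changes
  Option B: v=27, gcd(5,27)=1 -> changes
  Option C: v=55, gcd(5,55)=5 -> preserves
  Option D: v=58, gcd(5,58)=1 -> changes
  Option E: v=77, gcd(5,77)=1 -> changes

Answer: C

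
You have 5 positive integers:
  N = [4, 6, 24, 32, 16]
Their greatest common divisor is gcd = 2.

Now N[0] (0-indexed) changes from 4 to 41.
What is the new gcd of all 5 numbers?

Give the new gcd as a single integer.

Answer: 1

Derivation:
Numbers: [4, 6, 24, 32, 16], gcd = 2
Change: index 0, 4 -> 41
gcd of the OTHER numbers (without index 0): gcd([6, 24, 32, 16]) = 2
New gcd = gcd(g_others, new_val) = gcd(2, 41) = 1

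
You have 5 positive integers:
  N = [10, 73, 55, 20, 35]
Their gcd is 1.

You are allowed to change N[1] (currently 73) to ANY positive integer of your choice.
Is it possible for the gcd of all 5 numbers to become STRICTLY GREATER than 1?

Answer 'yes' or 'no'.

Answer: yes

Derivation:
Current gcd = 1
gcd of all OTHER numbers (without N[1]=73): gcd([10, 55, 20, 35]) = 5
The new gcd after any change is gcd(5, new_value).
This can be at most 5.
Since 5 > old gcd 1, the gcd CAN increase (e.g., set N[1] = 5).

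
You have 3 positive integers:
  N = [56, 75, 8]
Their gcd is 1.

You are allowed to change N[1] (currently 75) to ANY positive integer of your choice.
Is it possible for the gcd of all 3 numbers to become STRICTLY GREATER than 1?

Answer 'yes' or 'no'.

Current gcd = 1
gcd of all OTHER numbers (without N[1]=75): gcd([56, 8]) = 8
The new gcd after any change is gcd(8, new_value).
This can be at most 8.
Since 8 > old gcd 1, the gcd CAN increase (e.g., set N[1] = 8).

Answer: yes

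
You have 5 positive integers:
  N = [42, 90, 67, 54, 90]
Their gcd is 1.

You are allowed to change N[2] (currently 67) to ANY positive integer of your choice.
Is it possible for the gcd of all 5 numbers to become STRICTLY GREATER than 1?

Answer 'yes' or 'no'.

Answer: yes

Derivation:
Current gcd = 1
gcd of all OTHER numbers (without N[2]=67): gcd([42, 90, 54, 90]) = 6
The new gcd after any change is gcd(6, new_value).
This can be at most 6.
Since 6 > old gcd 1, the gcd CAN increase (e.g., set N[2] = 6).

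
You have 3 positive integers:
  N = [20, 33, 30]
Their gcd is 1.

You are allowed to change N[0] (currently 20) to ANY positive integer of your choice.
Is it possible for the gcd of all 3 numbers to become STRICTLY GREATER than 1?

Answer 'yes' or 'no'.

Current gcd = 1
gcd of all OTHER numbers (without N[0]=20): gcd([33, 30]) = 3
The new gcd after any change is gcd(3, new_value).
This can be at most 3.
Since 3 > old gcd 1, the gcd CAN increase (e.g., set N[0] = 3).

Answer: yes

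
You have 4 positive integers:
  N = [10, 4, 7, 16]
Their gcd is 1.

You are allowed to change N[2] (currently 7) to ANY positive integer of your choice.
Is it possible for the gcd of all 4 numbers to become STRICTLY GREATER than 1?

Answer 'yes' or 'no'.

Answer: yes

Derivation:
Current gcd = 1
gcd of all OTHER numbers (without N[2]=7): gcd([10, 4, 16]) = 2
The new gcd after any change is gcd(2, new_value).
This can be at most 2.
Since 2 > old gcd 1, the gcd CAN increase (e.g., set N[2] = 2).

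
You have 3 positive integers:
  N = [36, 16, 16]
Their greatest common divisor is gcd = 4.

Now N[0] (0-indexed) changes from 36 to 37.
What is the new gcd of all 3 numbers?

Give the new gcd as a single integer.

Numbers: [36, 16, 16], gcd = 4
Change: index 0, 36 -> 37
gcd of the OTHER numbers (without index 0): gcd([16, 16]) = 16
New gcd = gcd(g_others, new_val) = gcd(16, 37) = 1

Answer: 1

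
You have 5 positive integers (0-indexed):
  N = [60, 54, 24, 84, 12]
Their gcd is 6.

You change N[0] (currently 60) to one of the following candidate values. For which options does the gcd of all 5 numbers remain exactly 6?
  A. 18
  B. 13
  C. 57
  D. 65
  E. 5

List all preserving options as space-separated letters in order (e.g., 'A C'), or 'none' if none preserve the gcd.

Answer: A

Derivation:
Old gcd = 6; gcd of others (without N[0]) = 6
New gcd for candidate v: gcd(6, v). Preserves old gcd iff gcd(6, v) = 6.
  Option A: v=18, gcd(6,18)=6 -> preserves
  Option B: v=13, gcd(6,13)=1 -> changes
  Option C: v=57, gcd(6,57)=3 -> changes
  Option D: v=65, gcd(6,65)=1 -> changes
  Option E: v=5, gcd(6,5)=1 -> changes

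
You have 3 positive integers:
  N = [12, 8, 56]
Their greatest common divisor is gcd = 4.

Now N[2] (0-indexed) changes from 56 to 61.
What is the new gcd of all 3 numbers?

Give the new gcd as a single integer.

Answer: 1

Derivation:
Numbers: [12, 8, 56], gcd = 4
Change: index 2, 56 -> 61
gcd of the OTHER numbers (without index 2): gcd([12, 8]) = 4
New gcd = gcd(g_others, new_val) = gcd(4, 61) = 1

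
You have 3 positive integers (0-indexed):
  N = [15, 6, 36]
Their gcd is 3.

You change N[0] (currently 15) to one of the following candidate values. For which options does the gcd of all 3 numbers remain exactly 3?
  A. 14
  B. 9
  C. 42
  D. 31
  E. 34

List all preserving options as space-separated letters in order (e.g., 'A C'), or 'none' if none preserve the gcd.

Old gcd = 3; gcd of others (without N[0]) = 6
New gcd for candidate v: gcd(6, v). Preserves old gcd iff gcd(6, v) = 3.
  Option A: v=14, gcd(6,14)=2 -> changes
  Option B: v=9, gcd(6,9)=3 -> preserves
  Option C: v=42, gcd(6,42)=6 -> changes
  Option D: v=31, gcd(6,31)=1 -> changes
  Option E: v=34, gcd(6,34)=2 -> changes

Answer: B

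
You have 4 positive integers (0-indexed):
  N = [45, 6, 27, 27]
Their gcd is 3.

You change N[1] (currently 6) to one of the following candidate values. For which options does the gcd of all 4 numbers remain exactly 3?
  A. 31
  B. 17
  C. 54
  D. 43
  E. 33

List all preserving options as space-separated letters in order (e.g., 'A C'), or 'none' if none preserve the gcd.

Answer: E

Derivation:
Old gcd = 3; gcd of others (without N[1]) = 9
New gcd for candidate v: gcd(9, v). Preserves old gcd iff gcd(9, v) = 3.
  Option A: v=31, gcd(9,31)=1 -> changes
  Option B: v=17, gcd(9,17)=1 -> changes
  Option C: v=54, gcd(9,54)=9 -> changes
  Option D: v=43, gcd(9,43)=1 -> changes
  Option E: v=33, gcd(9,33)=3 -> preserves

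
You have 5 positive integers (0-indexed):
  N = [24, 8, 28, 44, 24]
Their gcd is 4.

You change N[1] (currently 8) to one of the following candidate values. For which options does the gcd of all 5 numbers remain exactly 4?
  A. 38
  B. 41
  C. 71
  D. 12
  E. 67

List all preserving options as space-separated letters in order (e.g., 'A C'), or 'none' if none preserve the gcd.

Answer: D

Derivation:
Old gcd = 4; gcd of others (without N[1]) = 4
New gcd for candidate v: gcd(4, v). Preserves old gcd iff gcd(4, v) = 4.
  Option A: v=38, gcd(4,38)=2 -> changes
  Option B: v=41, gcd(4,41)=1 -> changes
  Option C: v=71, gcd(4,71)=1 -> changes
  Option D: v=12, gcd(4,12)=4 -> preserves
  Option E: v=67, gcd(4,67)=1 -> changes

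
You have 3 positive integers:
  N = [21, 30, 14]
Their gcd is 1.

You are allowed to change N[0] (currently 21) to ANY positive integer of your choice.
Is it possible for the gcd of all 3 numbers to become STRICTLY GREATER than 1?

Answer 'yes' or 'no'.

Answer: yes

Derivation:
Current gcd = 1
gcd of all OTHER numbers (without N[0]=21): gcd([30, 14]) = 2
The new gcd after any change is gcd(2, new_value).
This can be at most 2.
Since 2 > old gcd 1, the gcd CAN increase (e.g., set N[0] = 2).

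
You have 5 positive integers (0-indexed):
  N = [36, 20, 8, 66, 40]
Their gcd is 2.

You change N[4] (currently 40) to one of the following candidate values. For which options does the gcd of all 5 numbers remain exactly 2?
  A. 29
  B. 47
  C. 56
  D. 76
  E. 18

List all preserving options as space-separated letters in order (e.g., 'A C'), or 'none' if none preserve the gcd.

Old gcd = 2; gcd of others (without N[4]) = 2
New gcd for candidate v: gcd(2, v). Preserves old gcd iff gcd(2, v) = 2.
  Option A: v=29, gcd(2,29)=1 -> changes
  Option B: v=47, gcd(2,47)=1 -> changes
  Option C: v=56, gcd(2,56)=2 -> preserves
  Option D: v=76, gcd(2,76)=2 -> preserves
  Option E: v=18, gcd(2,18)=2 -> preserves

Answer: C D E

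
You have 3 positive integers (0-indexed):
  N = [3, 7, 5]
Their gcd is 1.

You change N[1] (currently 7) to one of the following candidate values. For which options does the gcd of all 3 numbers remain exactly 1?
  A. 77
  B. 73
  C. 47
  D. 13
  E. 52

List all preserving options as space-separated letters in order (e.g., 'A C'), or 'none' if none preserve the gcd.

Old gcd = 1; gcd of others (without N[1]) = 1
New gcd for candidate v: gcd(1, v). Preserves old gcd iff gcd(1, v) = 1.
  Option A: v=77, gcd(1,77)=1 -> preserves
  Option B: v=73, gcd(1,73)=1 -> preserves
  Option C: v=47, gcd(1,47)=1 -> preserves
  Option D: v=13, gcd(1,13)=1 -> preserves
  Option E: v=52, gcd(1,52)=1 -> preserves

Answer: A B C D E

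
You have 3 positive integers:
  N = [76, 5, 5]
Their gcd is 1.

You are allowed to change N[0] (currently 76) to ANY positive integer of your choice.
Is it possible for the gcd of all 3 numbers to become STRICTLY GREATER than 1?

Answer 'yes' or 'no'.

Current gcd = 1
gcd of all OTHER numbers (without N[0]=76): gcd([5, 5]) = 5
The new gcd after any change is gcd(5, new_value).
This can be at most 5.
Since 5 > old gcd 1, the gcd CAN increase (e.g., set N[0] = 5).

Answer: yes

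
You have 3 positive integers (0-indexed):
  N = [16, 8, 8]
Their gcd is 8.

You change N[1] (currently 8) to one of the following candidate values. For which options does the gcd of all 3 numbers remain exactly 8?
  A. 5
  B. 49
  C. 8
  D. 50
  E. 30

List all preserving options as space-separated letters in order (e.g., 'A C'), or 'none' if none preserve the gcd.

Answer: C

Derivation:
Old gcd = 8; gcd of others (without N[1]) = 8
New gcd for candidate v: gcd(8, v). Preserves old gcd iff gcd(8, v) = 8.
  Option A: v=5, gcd(8,5)=1 -> changes
  Option B: v=49, gcd(8,49)=1 -> changes
  Option C: v=8, gcd(8,8)=8 -> preserves
  Option D: v=50, gcd(8,50)=2 -> changes
  Option E: v=30, gcd(8,30)=2 -> changes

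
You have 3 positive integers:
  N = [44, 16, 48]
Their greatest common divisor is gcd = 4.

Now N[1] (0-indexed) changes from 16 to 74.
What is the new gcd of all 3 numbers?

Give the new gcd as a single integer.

Numbers: [44, 16, 48], gcd = 4
Change: index 1, 16 -> 74
gcd of the OTHER numbers (without index 1): gcd([44, 48]) = 4
New gcd = gcd(g_others, new_val) = gcd(4, 74) = 2

Answer: 2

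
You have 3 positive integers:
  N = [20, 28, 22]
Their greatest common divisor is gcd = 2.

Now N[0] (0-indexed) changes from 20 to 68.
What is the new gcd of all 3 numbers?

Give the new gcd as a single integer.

Answer: 2

Derivation:
Numbers: [20, 28, 22], gcd = 2
Change: index 0, 20 -> 68
gcd of the OTHER numbers (without index 0): gcd([28, 22]) = 2
New gcd = gcd(g_others, new_val) = gcd(2, 68) = 2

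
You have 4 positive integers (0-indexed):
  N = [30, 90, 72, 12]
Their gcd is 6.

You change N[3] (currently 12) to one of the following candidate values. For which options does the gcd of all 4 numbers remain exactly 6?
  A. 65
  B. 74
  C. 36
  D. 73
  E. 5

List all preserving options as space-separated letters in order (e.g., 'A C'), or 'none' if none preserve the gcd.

Answer: C

Derivation:
Old gcd = 6; gcd of others (without N[3]) = 6
New gcd for candidate v: gcd(6, v). Preserves old gcd iff gcd(6, v) = 6.
  Option A: v=65, gcd(6,65)=1 -> changes
  Option B: v=74, gcd(6,74)=2 -> changes
  Option C: v=36, gcd(6,36)=6 -> preserves
  Option D: v=73, gcd(6,73)=1 -> changes
  Option E: v=5, gcd(6,5)=1 -> changes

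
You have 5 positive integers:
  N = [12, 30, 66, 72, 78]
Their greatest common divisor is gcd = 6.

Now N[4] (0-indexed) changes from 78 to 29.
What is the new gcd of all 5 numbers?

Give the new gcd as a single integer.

Numbers: [12, 30, 66, 72, 78], gcd = 6
Change: index 4, 78 -> 29
gcd of the OTHER numbers (without index 4): gcd([12, 30, 66, 72]) = 6
New gcd = gcd(g_others, new_val) = gcd(6, 29) = 1

Answer: 1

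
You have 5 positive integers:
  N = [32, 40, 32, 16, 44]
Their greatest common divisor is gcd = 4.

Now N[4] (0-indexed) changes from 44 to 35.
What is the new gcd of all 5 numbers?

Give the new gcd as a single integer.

Numbers: [32, 40, 32, 16, 44], gcd = 4
Change: index 4, 44 -> 35
gcd of the OTHER numbers (without index 4): gcd([32, 40, 32, 16]) = 8
New gcd = gcd(g_others, new_val) = gcd(8, 35) = 1

Answer: 1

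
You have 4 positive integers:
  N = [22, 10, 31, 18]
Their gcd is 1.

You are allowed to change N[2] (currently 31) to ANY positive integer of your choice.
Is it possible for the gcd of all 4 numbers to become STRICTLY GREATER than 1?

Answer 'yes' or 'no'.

Answer: yes

Derivation:
Current gcd = 1
gcd of all OTHER numbers (without N[2]=31): gcd([22, 10, 18]) = 2
The new gcd after any change is gcd(2, new_value).
This can be at most 2.
Since 2 > old gcd 1, the gcd CAN increase (e.g., set N[2] = 2).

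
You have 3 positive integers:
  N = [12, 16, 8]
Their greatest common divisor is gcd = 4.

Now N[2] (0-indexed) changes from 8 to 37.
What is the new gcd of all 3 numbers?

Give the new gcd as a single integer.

Numbers: [12, 16, 8], gcd = 4
Change: index 2, 8 -> 37
gcd of the OTHER numbers (without index 2): gcd([12, 16]) = 4
New gcd = gcd(g_others, new_val) = gcd(4, 37) = 1

Answer: 1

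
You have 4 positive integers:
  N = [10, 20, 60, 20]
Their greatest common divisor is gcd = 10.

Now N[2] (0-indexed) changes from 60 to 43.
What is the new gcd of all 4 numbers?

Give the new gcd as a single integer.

Numbers: [10, 20, 60, 20], gcd = 10
Change: index 2, 60 -> 43
gcd of the OTHER numbers (without index 2): gcd([10, 20, 20]) = 10
New gcd = gcd(g_others, new_val) = gcd(10, 43) = 1

Answer: 1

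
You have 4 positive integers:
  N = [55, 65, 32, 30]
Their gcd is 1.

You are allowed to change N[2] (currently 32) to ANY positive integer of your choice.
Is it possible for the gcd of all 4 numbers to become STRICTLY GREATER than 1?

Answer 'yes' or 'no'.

Answer: yes

Derivation:
Current gcd = 1
gcd of all OTHER numbers (without N[2]=32): gcd([55, 65, 30]) = 5
The new gcd after any change is gcd(5, new_value).
This can be at most 5.
Since 5 > old gcd 1, the gcd CAN increase (e.g., set N[2] = 5).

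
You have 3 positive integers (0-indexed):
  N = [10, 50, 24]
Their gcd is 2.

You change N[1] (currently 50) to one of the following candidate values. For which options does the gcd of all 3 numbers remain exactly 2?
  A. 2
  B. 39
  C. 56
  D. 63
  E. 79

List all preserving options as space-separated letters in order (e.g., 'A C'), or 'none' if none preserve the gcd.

Answer: A C

Derivation:
Old gcd = 2; gcd of others (without N[1]) = 2
New gcd for candidate v: gcd(2, v). Preserves old gcd iff gcd(2, v) = 2.
  Option A: v=2, gcd(2,2)=2 -> preserves
  Option B: v=39, gcd(2,39)=1 -> changes
  Option C: v=56, gcd(2,56)=2 -> preserves
  Option D: v=63, gcd(2,63)=1 -> changes
  Option E: v=79, gcd(2,79)=1 -> changes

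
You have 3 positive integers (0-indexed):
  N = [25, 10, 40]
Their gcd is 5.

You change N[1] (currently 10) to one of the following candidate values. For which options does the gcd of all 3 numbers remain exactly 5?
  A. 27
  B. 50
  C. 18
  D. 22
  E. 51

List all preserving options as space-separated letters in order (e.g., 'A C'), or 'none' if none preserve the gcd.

Answer: B

Derivation:
Old gcd = 5; gcd of others (without N[1]) = 5
New gcd for candidate v: gcd(5, v). Preserves old gcd iff gcd(5, v) = 5.
  Option A: v=27, gcd(5,27)=1 -> changes
  Option B: v=50, gcd(5,50)=5 -> preserves
  Option C: v=18, gcd(5,18)=1 -> changes
  Option D: v=22, gcd(5,22)=1 -> changes
  Option E: v=51, gcd(5,51)=1 -> changes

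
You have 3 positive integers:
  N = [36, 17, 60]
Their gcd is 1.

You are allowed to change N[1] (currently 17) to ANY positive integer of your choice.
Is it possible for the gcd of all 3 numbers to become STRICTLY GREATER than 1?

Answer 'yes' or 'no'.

Current gcd = 1
gcd of all OTHER numbers (without N[1]=17): gcd([36, 60]) = 12
The new gcd after any change is gcd(12, new_value).
This can be at most 12.
Since 12 > old gcd 1, the gcd CAN increase (e.g., set N[1] = 12).

Answer: yes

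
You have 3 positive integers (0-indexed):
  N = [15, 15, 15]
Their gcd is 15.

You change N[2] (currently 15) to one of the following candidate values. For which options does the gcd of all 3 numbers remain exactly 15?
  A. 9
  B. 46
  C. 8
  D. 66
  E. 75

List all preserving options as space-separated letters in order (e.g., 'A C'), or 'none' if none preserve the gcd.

Old gcd = 15; gcd of others (without N[2]) = 15
New gcd for candidate v: gcd(15, v). Preserves old gcd iff gcd(15, v) = 15.
  Option A: v=9, gcd(15,9)=3 -> changes
  Option B: v=46, gcd(15,46)=1 -> changes
  Option C: v=8, gcd(15,8)=1 -> changes
  Option D: v=66, gcd(15,66)=3 -> changes
  Option E: v=75, gcd(15,75)=15 -> preserves

Answer: E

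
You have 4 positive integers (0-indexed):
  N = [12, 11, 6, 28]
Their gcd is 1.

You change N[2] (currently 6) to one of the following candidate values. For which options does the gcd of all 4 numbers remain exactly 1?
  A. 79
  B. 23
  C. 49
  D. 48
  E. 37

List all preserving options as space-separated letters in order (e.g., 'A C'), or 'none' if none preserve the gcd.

Old gcd = 1; gcd of others (without N[2]) = 1
New gcd for candidate v: gcd(1, v). Preserves old gcd iff gcd(1, v) = 1.
  Option A: v=79, gcd(1,79)=1 -> preserves
  Option B: v=23, gcd(1,23)=1 -> preserves
  Option C: v=49, gcd(1,49)=1 -> preserves
  Option D: v=48, gcd(1,48)=1 -> preserves
  Option E: v=37, gcd(1,37)=1 -> preserves

Answer: A B C D E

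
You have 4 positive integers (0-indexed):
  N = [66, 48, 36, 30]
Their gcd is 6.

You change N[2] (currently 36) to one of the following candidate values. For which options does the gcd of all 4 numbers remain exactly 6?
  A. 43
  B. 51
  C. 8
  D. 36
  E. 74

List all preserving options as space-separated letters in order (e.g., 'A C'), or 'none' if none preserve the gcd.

Answer: D

Derivation:
Old gcd = 6; gcd of others (without N[2]) = 6
New gcd for candidate v: gcd(6, v). Preserves old gcd iff gcd(6, v) = 6.
  Option A: v=43, gcd(6,43)=1 -> changes
  Option B: v=51, gcd(6,51)=3 -> changes
  Option C: v=8, gcd(6,8)=2 -> changes
  Option D: v=36, gcd(6,36)=6 -> preserves
  Option E: v=74, gcd(6,74)=2 -> changes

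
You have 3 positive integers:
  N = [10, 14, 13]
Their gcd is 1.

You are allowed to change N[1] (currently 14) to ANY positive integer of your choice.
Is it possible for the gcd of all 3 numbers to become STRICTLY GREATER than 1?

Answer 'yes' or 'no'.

Current gcd = 1
gcd of all OTHER numbers (without N[1]=14): gcd([10, 13]) = 1
The new gcd after any change is gcd(1, new_value).
This can be at most 1.
Since 1 = old gcd 1, the gcd can only stay the same or decrease.

Answer: no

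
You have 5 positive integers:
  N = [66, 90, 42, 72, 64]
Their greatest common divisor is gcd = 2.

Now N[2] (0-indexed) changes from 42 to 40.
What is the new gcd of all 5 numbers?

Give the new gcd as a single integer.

Numbers: [66, 90, 42, 72, 64], gcd = 2
Change: index 2, 42 -> 40
gcd of the OTHER numbers (without index 2): gcd([66, 90, 72, 64]) = 2
New gcd = gcd(g_others, new_val) = gcd(2, 40) = 2

Answer: 2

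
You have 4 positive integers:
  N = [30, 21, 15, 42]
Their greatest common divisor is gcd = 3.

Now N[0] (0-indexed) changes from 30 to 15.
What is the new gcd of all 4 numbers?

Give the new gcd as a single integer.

Answer: 3

Derivation:
Numbers: [30, 21, 15, 42], gcd = 3
Change: index 0, 30 -> 15
gcd of the OTHER numbers (without index 0): gcd([21, 15, 42]) = 3
New gcd = gcd(g_others, new_val) = gcd(3, 15) = 3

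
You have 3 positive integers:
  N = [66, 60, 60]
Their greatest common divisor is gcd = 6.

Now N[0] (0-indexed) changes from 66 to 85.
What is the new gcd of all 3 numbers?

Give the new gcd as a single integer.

Answer: 5

Derivation:
Numbers: [66, 60, 60], gcd = 6
Change: index 0, 66 -> 85
gcd of the OTHER numbers (without index 0): gcd([60, 60]) = 60
New gcd = gcd(g_others, new_val) = gcd(60, 85) = 5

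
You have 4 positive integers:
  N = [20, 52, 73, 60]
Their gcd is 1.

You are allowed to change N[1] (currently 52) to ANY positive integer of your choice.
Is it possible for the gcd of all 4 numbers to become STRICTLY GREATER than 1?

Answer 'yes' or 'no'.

Answer: no

Derivation:
Current gcd = 1
gcd of all OTHER numbers (without N[1]=52): gcd([20, 73, 60]) = 1
The new gcd after any change is gcd(1, new_value).
This can be at most 1.
Since 1 = old gcd 1, the gcd can only stay the same or decrease.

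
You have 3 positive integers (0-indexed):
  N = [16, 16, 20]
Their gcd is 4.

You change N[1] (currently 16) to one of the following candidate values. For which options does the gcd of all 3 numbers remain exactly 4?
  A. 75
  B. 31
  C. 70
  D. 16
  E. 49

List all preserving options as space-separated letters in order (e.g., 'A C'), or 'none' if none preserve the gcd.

Answer: D

Derivation:
Old gcd = 4; gcd of others (without N[1]) = 4
New gcd for candidate v: gcd(4, v). Preserves old gcd iff gcd(4, v) = 4.
  Option A: v=75, gcd(4,75)=1 -> changes
  Option B: v=31, gcd(4,31)=1 -> changes
  Option C: v=70, gcd(4,70)=2 -> changes
  Option D: v=16, gcd(4,16)=4 -> preserves
  Option E: v=49, gcd(4,49)=1 -> changes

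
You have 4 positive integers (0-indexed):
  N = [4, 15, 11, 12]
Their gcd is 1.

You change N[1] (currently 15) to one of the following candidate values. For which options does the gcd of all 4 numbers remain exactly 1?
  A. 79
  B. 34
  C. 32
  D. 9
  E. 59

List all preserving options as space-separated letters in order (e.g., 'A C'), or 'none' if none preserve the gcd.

Answer: A B C D E

Derivation:
Old gcd = 1; gcd of others (without N[1]) = 1
New gcd for candidate v: gcd(1, v). Preserves old gcd iff gcd(1, v) = 1.
  Option A: v=79, gcd(1,79)=1 -> preserves
  Option B: v=34, gcd(1,34)=1 -> preserves
  Option C: v=32, gcd(1,32)=1 -> preserves
  Option D: v=9, gcd(1,9)=1 -> preserves
  Option E: v=59, gcd(1,59)=1 -> preserves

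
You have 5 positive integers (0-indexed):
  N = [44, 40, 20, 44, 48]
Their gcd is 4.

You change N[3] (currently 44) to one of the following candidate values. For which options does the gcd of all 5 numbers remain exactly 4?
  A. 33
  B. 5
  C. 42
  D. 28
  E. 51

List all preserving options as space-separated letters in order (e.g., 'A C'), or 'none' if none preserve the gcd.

Answer: D

Derivation:
Old gcd = 4; gcd of others (without N[3]) = 4
New gcd for candidate v: gcd(4, v). Preserves old gcd iff gcd(4, v) = 4.
  Option A: v=33, gcd(4,33)=1 -> changes
  Option B: v=5, gcd(4,5)=1 -> changes
  Option C: v=42, gcd(4,42)=2 -> changes
  Option D: v=28, gcd(4,28)=4 -> preserves
  Option E: v=51, gcd(4,51)=1 -> changes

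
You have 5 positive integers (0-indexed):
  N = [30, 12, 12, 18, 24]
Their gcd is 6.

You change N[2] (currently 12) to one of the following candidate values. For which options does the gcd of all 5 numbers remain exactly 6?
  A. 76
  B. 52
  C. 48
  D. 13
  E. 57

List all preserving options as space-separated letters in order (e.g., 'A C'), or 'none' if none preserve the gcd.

Old gcd = 6; gcd of others (without N[2]) = 6
New gcd for candidate v: gcd(6, v). Preserves old gcd iff gcd(6, v) = 6.
  Option A: v=76, gcd(6,76)=2 -> changes
  Option B: v=52, gcd(6,52)=2 -> changes
  Option C: v=48, gcd(6,48)=6 -> preserves
  Option D: v=13, gcd(6,13)=1 -> changes
  Option E: v=57, gcd(6,57)=3 -> changes

Answer: C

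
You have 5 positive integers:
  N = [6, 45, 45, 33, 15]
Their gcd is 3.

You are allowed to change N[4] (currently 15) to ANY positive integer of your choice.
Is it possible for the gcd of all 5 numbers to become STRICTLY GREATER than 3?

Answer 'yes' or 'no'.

Answer: no

Derivation:
Current gcd = 3
gcd of all OTHER numbers (without N[4]=15): gcd([6, 45, 45, 33]) = 3
The new gcd after any change is gcd(3, new_value).
This can be at most 3.
Since 3 = old gcd 3, the gcd can only stay the same or decrease.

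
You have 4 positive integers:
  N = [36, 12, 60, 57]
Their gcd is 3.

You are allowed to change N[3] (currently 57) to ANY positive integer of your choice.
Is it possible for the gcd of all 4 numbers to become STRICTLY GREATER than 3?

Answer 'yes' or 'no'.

Answer: yes

Derivation:
Current gcd = 3
gcd of all OTHER numbers (without N[3]=57): gcd([36, 12, 60]) = 12
The new gcd after any change is gcd(12, new_value).
This can be at most 12.
Since 12 > old gcd 3, the gcd CAN increase (e.g., set N[3] = 12).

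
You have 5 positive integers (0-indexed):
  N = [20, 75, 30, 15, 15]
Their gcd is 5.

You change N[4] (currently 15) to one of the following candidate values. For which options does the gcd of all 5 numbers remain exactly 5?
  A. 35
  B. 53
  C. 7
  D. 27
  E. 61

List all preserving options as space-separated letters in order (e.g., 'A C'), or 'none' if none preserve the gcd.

Answer: A

Derivation:
Old gcd = 5; gcd of others (without N[4]) = 5
New gcd for candidate v: gcd(5, v). Preserves old gcd iff gcd(5, v) = 5.
  Option A: v=35, gcd(5,35)=5 -> preserves
  Option B: v=53, gcd(5,53)=1 -> changes
  Option C: v=7, gcd(5,7)=1 -> changes
  Option D: v=27, gcd(5,27)=1 -> changes
  Option E: v=61, gcd(5,61)=1 -> changes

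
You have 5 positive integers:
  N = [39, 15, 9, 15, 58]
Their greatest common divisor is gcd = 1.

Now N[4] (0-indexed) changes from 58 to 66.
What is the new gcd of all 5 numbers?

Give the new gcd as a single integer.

Answer: 3

Derivation:
Numbers: [39, 15, 9, 15, 58], gcd = 1
Change: index 4, 58 -> 66
gcd of the OTHER numbers (without index 4): gcd([39, 15, 9, 15]) = 3
New gcd = gcd(g_others, new_val) = gcd(3, 66) = 3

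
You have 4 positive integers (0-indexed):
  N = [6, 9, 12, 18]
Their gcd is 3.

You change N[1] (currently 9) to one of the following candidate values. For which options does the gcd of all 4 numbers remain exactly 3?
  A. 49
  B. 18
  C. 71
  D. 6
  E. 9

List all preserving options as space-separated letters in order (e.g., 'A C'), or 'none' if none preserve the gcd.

Old gcd = 3; gcd of others (without N[1]) = 6
New gcd for candidate v: gcd(6, v). Preserves old gcd iff gcd(6, v) = 3.
  Option A: v=49, gcd(6,49)=1 -> changes
  Option B: v=18, gcd(6,18)=6 -> changes
  Option C: v=71, gcd(6,71)=1 -> changes
  Option D: v=6, gcd(6,6)=6 -> changes
  Option E: v=9, gcd(6,9)=3 -> preserves

Answer: E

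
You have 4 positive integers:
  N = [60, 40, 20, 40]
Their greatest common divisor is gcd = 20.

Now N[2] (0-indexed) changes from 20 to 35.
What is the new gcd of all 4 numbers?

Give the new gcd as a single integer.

Numbers: [60, 40, 20, 40], gcd = 20
Change: index 2, 20 -> 35
gcd of the OTHER numbers (without index 2): gcd([60, 40, 40]) = 20
New gcd = gcd(g_others, new_val) = gcd(20, 35) = 5

Answer: 5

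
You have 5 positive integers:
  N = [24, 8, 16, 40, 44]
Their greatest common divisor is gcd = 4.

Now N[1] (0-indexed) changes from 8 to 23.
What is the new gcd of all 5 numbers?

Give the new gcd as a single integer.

Answer: 1

Derivation:
Numbers: [24, 8, 16, 40, 44], gcd = 4
Change: index 1, 8 -> 23
gcd of the OTHER numbers (without index 1): gcd([24, 16, 40, 44]) = 4
New gcd = gcd(g_others, new_val) = gcd(4, 23) = 1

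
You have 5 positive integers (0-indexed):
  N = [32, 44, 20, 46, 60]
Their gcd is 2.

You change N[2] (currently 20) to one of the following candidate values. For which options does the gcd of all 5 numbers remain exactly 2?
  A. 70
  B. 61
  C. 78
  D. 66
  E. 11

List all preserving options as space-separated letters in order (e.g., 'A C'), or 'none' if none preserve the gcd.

Answer: A C D

Derivation:
Old gcd = 2; gcd of others (without N[2]) = 2
New gcd for candidate v: gcd(2, v). Preserves old gcd iff gcd(2, v) = 2.
  Option A: v=70, gcd(2,70)=2 -> preserves
  Option B: v=61, gcd(2,61)=1 -> changes
  Option C: v=78, gcd(2,78)=2 -> preserves
  Option D: v=66, gcd(2,66)=2 -> preserves
  Option E: v=11, gcd(2,11)=1 -> changes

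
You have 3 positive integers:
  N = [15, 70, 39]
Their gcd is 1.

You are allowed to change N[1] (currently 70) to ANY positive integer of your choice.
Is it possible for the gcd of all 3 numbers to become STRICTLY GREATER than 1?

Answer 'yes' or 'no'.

Answer: yes

Derivation:
Current gcd = 1
gcd of all OTHER numbers (without N[1]=70): gcd([15, 39]) = 3
The new gcd after any change is gcd(3, new_value).
This can be at most 3.
Since 3 > old gcd 1, the gcd CAN increase (e.g., set N[1] = 3).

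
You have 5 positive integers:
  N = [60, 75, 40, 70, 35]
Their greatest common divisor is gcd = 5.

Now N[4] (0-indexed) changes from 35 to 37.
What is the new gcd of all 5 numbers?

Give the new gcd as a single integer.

Numbers: [60, 75, 40, 70, 35], gcd = 5
Change: index 4, 35 -> 37
gcd of the OTHER numbers (without index 4): gcd([60, 75, 40, 70]) = 5
New gcd = gcd(g_others, new_val) = gcd(5, 37) = 1

Answer: 1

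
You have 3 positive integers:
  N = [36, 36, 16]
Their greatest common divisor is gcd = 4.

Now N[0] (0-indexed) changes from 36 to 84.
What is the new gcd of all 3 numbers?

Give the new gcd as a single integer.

Answer: 4

Derivation:
Numbers: [36, 36, 16], gcd = 4
Change: index 0, 36 -> 84
gcd of the OTHER numbers (without index 0): gcd([36, 16]) = 4
New gcd = gcd(g_others, new_val) = gcd(4, 84) = 4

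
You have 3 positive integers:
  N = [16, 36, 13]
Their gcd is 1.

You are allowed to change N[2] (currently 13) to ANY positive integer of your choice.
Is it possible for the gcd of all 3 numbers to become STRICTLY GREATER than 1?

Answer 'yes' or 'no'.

Answer: yes

Derivation:
Current gcd = 1
gcd of all OTHER numbers (without N[2]=13): gcd([16, 36]) = 4
The new gcd after any change is gcd(4, new_value).
This can be at most 4.
Since 4 > old gcd 1, the gcd CAN increase (e.g., set N[2] = 4).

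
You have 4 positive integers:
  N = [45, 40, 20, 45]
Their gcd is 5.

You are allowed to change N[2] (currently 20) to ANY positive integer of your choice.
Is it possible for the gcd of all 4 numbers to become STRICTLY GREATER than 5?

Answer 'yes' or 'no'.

Answer: no

Derivation:
Current gcd = 5
gcd of all OTHER numbers (without N[2]=20): gcd([45, 40, 45]) = 5
The new gcd after any change is gcd(5, new_value).
This can be at most 5.
Since 5 = old gcd 5, the gcd can only stay the same or decrease.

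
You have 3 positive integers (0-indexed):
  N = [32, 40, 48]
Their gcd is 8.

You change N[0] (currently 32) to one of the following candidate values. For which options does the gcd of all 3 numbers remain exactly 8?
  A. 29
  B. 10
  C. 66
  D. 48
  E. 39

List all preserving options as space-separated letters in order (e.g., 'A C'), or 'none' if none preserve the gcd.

Answer: D

Derivation:
Old gcd = 8; gcd of others (without N[0]) = 8
New gcd for candidate v: gcd(8, v). Preserves old gcd iff gcd(8, v) = 8.
  Option A: v=29, gcd(8,29)=1 -> changes
  Option B: v=10, gcd(8,10)=2 -> changes
  Option C: v=66, gcd(8,66)=2 -> changes
  Option D: v=48, gcd(8,48)=8 -> preserves
  Option E: v=39, gcd(8,39)=1 -> changes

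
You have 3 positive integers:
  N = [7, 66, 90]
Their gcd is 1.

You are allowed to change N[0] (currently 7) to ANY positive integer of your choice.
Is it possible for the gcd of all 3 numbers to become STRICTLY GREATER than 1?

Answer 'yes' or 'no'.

Current gcd = 1
gcd of all OTHER numbers (without N[0]=7): gcd([66, 90]) = 6
The new gcd after any change is gcd(6, new_value).
This can be at most 6.
Since 6 > old gcd 1, the gcd CAN increase (e.g., set N[0] = 6).

Answer: yes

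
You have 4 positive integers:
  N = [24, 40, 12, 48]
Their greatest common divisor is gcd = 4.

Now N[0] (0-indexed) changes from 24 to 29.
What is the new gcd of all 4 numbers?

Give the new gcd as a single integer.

Numbers: [24, 40, 12, 48], gcd = 4
Change: index 0, 24 -> 29
gcd of the OTHER numbers (without index 0): gcd([40, 12, 48]) = 4
New gcd = gcd(g_others, new_val) = gcd(4, 29) = 1

Answer: 1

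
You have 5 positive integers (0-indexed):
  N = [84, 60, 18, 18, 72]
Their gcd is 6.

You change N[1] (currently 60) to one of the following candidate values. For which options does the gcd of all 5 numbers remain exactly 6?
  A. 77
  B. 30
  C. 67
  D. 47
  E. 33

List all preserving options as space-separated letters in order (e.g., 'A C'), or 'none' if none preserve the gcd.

Old gcd = 6; gcd of others (without N[1]) = 6
New gcd for candidate v: gcd(6, v). Preserves old gcd iff gcd(6, v) = 6.
  Option A: v=77, gcd(6,77)=1 -> changes
  Option B: v=30, gcd(6,30)=6 -> preserves
  Option C: v=67, gcd(6,67)=1 -> changes
  Option D: v=47, gcd(6,47)=1 -> changes
  Option E: v=33, gcd(6,33)=3 -> changes

Answer: B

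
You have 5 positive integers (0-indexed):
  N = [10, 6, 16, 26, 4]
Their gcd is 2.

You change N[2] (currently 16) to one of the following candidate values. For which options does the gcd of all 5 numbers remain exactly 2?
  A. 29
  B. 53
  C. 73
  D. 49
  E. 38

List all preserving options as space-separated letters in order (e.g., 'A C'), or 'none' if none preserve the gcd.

Answer: E

Derivation:
Old gcd = 2; gcd of others (without N[2]) = 2
New gcd for candidate v: gcd(2, v). Preserves old gcd iff gcd(2, v) = 2.
  Option A: v=29, gcd(2,29)=1 -> changes
  Option B: v=53, gcd(2,53)=1 -> changes
  Option C: v=73, gcd(2,73)=1 -> changes
  Option D: v=49, gcd(2,49)=1 -> changes
  Option E: v=38, gcd(2,38)=2 -> preserves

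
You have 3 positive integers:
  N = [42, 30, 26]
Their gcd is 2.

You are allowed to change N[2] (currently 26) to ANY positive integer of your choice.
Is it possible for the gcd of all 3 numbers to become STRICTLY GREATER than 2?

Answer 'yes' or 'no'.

Current gcd = 2
gcd of all OTHER numbers (without N[2]=26): gcd([42, 30]) = 6
The new gcd after any change is gcd(6, new_value).
This can be at most 6.
Since 6 > old gcd 2, the gcd CAN increase (e.g., set N[2] = 6).

Answer: yes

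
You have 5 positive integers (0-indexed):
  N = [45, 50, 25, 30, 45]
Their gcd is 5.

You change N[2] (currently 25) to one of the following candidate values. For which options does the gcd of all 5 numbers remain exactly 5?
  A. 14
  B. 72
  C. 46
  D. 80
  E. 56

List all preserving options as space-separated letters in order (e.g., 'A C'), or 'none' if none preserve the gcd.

Old gcd = 5; gcd of others (without N[2]) = 5
New gcd for candidate v: gcd(5, v). Preserves old gcd iff gcd(5, v) = 5.
  Option A: v=14, gcd(5,14)=1 -> changes
  Option B: v=72, gcd(5,72)=1 -> changes
  Option C: v=46, gcd(5,46)=1 -> changes
  Option D: v=80, gcd(5,80)=5 -> preserves
  Option E: v=56, gcd(5,56)=1 -> changes

Answer: D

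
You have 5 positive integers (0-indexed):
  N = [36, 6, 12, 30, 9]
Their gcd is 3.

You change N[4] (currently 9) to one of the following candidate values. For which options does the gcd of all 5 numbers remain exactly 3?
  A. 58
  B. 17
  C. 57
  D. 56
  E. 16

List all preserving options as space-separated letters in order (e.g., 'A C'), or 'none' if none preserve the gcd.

Answer: C

Derivation:
Old gcd = 3; gcd of others (without N[4]) = 6
New gcd for candidate v: gcd(6, v). Preserves old gcd iff gcd(6, v) = 3.
  Option A: v=58, gcd(6,58)=2 -> changes
  Option B: v=17, gcd(6,17)=1 -> changes
  Option C: v=57, gcd(6,57)=3 -> preserves
  Option D: v=56, gcd(6,56)=2 -> changes
  Option E: v=16, gcd(6,16)=2 -> changes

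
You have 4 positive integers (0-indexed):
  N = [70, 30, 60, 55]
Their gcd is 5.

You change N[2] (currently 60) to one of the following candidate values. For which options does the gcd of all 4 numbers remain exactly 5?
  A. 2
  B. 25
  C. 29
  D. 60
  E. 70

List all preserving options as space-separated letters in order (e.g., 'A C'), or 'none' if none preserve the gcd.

Answer: B D E

Derivation:
Old gcd = 5; gcd of others (without N[2]) = 5
New gcd for candidate v: gcd(5, v). Preserves old gcd iff gcd(5, v) = 5.
  Option A: v=2, gcd(5,2)=1 -> changes
  Option B: v=25, gcd(5,25)=5 -> preserves
  Option C: v=29, gcd(5,29)=1 -> changes
  Option D: v=60, gcd(5,60)=5 -> preserves
  Option E: v=70, gcd(5,70)=5 -> preserves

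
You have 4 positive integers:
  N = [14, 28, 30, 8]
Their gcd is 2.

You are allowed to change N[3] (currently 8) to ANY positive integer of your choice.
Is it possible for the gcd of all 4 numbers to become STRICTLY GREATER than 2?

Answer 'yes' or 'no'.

Answer: no

Derivation:
Current gcd = 2
gcd of all OTHER numbers (without N[3]=8): gcd([14, 28, 30]) = 2
The new gcd after any change is gcd(2, new_value).
This can be at most 2.
Since 2 = old gcd 2, the gcd can only stay the same or decrease.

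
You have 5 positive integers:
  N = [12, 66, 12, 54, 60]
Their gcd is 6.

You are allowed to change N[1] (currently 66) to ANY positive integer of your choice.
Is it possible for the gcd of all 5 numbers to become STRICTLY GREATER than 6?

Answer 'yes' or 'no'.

Answer: no

Derivation:
Current gcd = 6
gcd of all OTHER numbers (without N[1]=66): gcd([12, 12, 54, 60]) = 6
The new gcd after any change is gcd(6, new_value).
This can be at most 6.
Since 6 = old gcd 6, the gcd can only stay the same or decrease.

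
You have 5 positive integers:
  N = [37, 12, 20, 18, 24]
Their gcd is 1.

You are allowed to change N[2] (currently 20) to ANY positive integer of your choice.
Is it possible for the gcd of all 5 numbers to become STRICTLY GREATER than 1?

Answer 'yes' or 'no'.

Answer: no

Derivation:
Current gcd = 1
gcd of all OTHER numbers (without N[2]=20): gcd([37, 12, 18, 24]) = 1
The new gcd after any change is gcd(1, new_value).
This can be at most 1.
Since 1 = old gcd 1, the gcd can only stay the same or decrease.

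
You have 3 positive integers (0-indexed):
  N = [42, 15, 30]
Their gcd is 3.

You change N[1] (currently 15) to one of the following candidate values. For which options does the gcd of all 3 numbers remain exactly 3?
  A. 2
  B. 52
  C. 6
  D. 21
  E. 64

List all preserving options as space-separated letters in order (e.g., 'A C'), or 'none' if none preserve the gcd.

Old gcd = 3; gcd of others (without N[1]) = 6
New gcd for candidate v: gcd(6, v). Preserves old gcd iff gcd(6, v) = 3.
  Option A: v=2, gcd(6,2)=2 -> changes
  Option B: v=52, gcd(6,52)=2 -> changes
  Option C: v=6, gcd(6,6)=6 -> changes
  Option D: v=21, gcd(6,21)=3 -> preserves
  Option E: v=64, gcd(6,64)=2 -> changes

Answer: D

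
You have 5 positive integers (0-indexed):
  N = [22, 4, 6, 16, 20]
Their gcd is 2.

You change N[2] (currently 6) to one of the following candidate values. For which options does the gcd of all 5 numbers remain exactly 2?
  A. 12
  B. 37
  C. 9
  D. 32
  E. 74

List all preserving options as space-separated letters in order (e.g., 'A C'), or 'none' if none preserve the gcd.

Answer: A D E

Derivation:
Old gcd = 2; gcd of others (without N[2]) = 2
New gcd for candidate v: gcd(2, v). Preserves old gcd iff gcd(2, v) = 2.
  Option A: v=12, gcd(2,12)=2 -> preserves
  Option B: v=37, gcd(2,37)=1 -> changes
  Option C: v=9, gcd(2,9)=1 -> changes
  Option D: v=32, gcd(2,32)=2 -> preserves
  Option E: v=74, gcd(2,74)=2 -> preserves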